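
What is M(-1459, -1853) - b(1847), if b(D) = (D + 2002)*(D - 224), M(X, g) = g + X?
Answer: -6250239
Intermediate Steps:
M(X, g) = X + g
b(D) = (-224 + D)*(2002 + D) (b(D) = (2002 + D)*(-224 + D) = (-224 + D)*(2002 + D))
M(-1459, -1853) - b(1847) = (-1459 - 1853) - (-448448 + 1847² + 1778*1847) = -3312 - (-448448 + 3411409 + 3283966) = -3312 - 1*6246927 = -3312 - 6246927 = -6250239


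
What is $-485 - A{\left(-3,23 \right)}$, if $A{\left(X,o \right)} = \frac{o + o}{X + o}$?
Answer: $- \frac{4873}{10} \approx -487.3$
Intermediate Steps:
$A{\left(X,o \right)} = \frac{2 o}{X + o}$
$-485 - A{\left(-3,23 \right)} = -485 - 2 \cdot 23 \frac{1}{-3 + 23} = -485 - 2 \cdot 23 \cdot \frac{1}{20} = -485 - \frac{23}{10} = - \frac{4873}{10}$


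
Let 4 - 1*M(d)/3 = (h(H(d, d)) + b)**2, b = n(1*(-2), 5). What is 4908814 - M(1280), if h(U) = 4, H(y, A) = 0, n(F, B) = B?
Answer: 4909045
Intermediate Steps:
b = 5
M(d) = -231 (M(d) = 12 - 3*(4 + 5)**2 = 12 - 3*9**2 = 12 - 3*81 = 12 - 243 = -231)
4908814 - M(1280) = 4908814 - 1*(-231) = 4908814 + 231 = 4909045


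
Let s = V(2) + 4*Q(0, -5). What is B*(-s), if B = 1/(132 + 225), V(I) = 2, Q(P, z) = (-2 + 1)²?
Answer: -2/119 ≈ -0.016807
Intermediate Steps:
Q(P, z) = 1 (Q(P, z) = (-1)² = 1)
s = 6 (s = 2 + 4*1 = 2 + 4 = 6)
B = 1/357 ≈ 0.0028011
B*(-s) = (-1*6)/357 = (1/357)*(-6) = -2/119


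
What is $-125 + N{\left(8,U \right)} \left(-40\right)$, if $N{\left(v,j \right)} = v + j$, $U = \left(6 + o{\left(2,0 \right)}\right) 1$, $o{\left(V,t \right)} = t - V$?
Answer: $-605$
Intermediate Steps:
$U = 4$ ($U = \left(6 + \left(0 - 2\right)\right) 1 = \left(6 - 2\right) 1 = 4 \cdot 1 = 4$)
$N{\left(v,j \right)} = j + v$
$-125 + N{\left(8,U \right)} \left(-40\right) = -125 + \left(4 + 8\right) \left(-40\right) = -125 + 12 \left(-40\right) = -125 - 480 = -605$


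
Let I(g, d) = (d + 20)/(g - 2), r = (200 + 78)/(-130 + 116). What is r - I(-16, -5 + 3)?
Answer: -132/7 ≈ -18.857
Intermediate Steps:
r = -139/7 (r = 278/(-14) = 278*(-1/14) = -139/7 ≈ -19.857)
I(g, d) = (20 + d)/(-2 + g)
r - I(-16, -5 + 3) = -139/7 - (20 + (-5 + 3))/(-2 - 16) = -139/7 - (20 - 2)/(-18) = -139/7 - (-1)*18/18 = -139/7 - 1*(-1) = -139/7 + 1 = -132/7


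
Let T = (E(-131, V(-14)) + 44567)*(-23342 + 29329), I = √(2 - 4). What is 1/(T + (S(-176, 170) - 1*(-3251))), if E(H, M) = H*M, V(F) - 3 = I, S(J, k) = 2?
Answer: 264472991/69947193212054499 + 784297*I*√2/69947193212054499 ≈ 3.781e-9 + 1.5857e-11*I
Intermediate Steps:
I = I*√2 (I = √(-2) = I*√2 ≈ 1.4142*I)
V(F) = 3 + I*√2
T = 264469738 - 784297*I*√2 (T = (-131*(3 + I*√2) + 44567)*(-23342 + 29329) = ((-393 - 131*I*√2) + 44567)*5987 = (44174 - 131*I*√2)*5987 = 264469738 - 784297*I*√2 ≈ 2.6447e+8 - 1.1092e+6*I)
1/(T + (S(-176, 170) - 1*(-3251))) = 1/((264469738 - 784297*I*√2) + (2 - 1*(-3251))) = 1/((264469738 - 784297*I*√2) + (2 + 3251)) = 1/((264469738 - 784297*I*√2) + 3253) = 1/(264472991 - 784297*I*√2)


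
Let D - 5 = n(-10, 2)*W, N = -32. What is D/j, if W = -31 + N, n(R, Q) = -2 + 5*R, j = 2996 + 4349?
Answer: 3281/7345 ≈ 0.44670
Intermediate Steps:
j = 7345
W = -63 (W = -31 - 32 = -63)
D = 3281 (D = 5 + (-2 + 5*(-10))*(-63) = 5 + (-2 - 50)*(-63) = 5 - 52*(-63) = 5 + 3276 = 3281)
D/j = 3281/7345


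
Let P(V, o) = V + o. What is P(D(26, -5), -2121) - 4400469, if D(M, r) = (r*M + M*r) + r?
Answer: -4402855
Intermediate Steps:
D(M, r) = r + 2*M*r (D(M, r) = (M*r + M*r) + r = 2*M*r + r = r + 2*M*r)
P(D(26, -5), -2121) - 4400469 = (-5*(1 + 2*26) - 2121) - 4400469 = (-5*(1 + 52) - 2121) - 4400469 = (-5*53 - 2121) - 4400469 = (-265 - 2121) - 4400469 = -2386 - 4400469 = -4402855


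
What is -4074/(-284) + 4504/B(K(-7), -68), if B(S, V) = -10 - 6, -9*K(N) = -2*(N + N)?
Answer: -18968/71 ≈ -267.15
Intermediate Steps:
K(N) = 4*N/9 (K(N) = -(-2)*(N + N)/9 = -(-2)*2*N/9 = -(-4)*N/9 = 4*N/9)
B(S, V) = -16
-4074/(-284) + 4504/B(K(-7), -68) = -4074/(-284) + 4504/(-16) = -4074*(-1/284) + 4504*(-1/16) = 2037/142 - 563/2 = -18968/71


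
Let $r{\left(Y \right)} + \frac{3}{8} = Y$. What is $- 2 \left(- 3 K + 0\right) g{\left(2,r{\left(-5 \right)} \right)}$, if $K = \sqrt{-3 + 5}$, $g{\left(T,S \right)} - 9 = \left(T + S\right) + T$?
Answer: $\frac{183 \sqrt{2}}{4} \approx 64.7$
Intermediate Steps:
$r{\left(Y \right)} = - \frac{3}{8} + Y$
$g{\left(T,S \right)} = 9 + S + 2 T$ ($g{\left(T,S \right)} = 9 + \left(\left(T + S\right) + T\right) = 9 + \left(\left(S + T\right) + T\right) = 9 + \left(S + 2 T\right) = 9 + S + 2 T$)
$K = \sqrt{2} \approx 1.4142$
$- 2 \left(- 3 K + 0\right) g{\left(2,r{\left(-5 \right)} \right)} = - 2 \left(- 3 \sqrt{2} + 0\right) \left(9 - \frac{43}{8} + 2 \cdot 2\right) = - 2 \left(- 3 \sqrt{2}\right) \left(9 - \frac{43}{8} + 4\right) = 6 \sqrt{2} \cdot \frac{61}{8} = \frac{183 \sqrt{2}}{4}$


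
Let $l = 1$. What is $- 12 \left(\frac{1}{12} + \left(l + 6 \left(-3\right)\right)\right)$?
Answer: $203$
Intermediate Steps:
$- 12 \left(\frac{1}{12} + \left(l + 6 \left(-3\right)\right)\right) = - 12 \left(\frac{1}{12} + \left(1 + 6 \left(-3\right)\right)\right) = - 12 \left(\frac{1}{12} + \left(1 - 18\right)\right) = - 12 \left(\frac{1}{12} - 17\right) = \left(-12\right) \left(- \frac{203}{12}\right) = 203$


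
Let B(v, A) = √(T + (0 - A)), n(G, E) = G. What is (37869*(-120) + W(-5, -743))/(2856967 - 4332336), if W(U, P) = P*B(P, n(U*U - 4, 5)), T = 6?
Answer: 4544280/1475369 + 743*I*√15/1475369 ≈ 3.0801 + 0.0019504*I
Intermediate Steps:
B(v, A) = √(6 - A) (B(v, A) = √(6 + (0 - A)) = √(6 - A))
W(U, P) = P*√(10 - U²) (W(U, P) = P*√(6 - (U*U - 4)) = P*√(6 - (U² - 4)) = P*√(6 - (-4 + U²)) = P*√(6 + (4 - U²)) = P*√(10 - U²))
(37869*(-120) + W(-5, -743))/(2856967 - 4332336) = (37869*(-120) - 743*√(10 - 1*(-5)²))/(2856967 - 4332336) = (-4544280 - 743*√(10 - 1*25))/(-1475369) = (-4544280 - 743*√(10 - 25))*(-1/1475369) = (-4544280 - 743*I*√15)*(-1/1475369) = 4544280/1475369 + 743*I*√15/1475369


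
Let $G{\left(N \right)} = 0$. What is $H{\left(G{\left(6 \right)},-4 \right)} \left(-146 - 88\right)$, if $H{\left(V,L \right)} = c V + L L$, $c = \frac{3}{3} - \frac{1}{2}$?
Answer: $-3744$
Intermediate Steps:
$c = \frac{1}{2}$ ($c = 3 \cdot \frac{1}{3} - \frac{1}{2} = 1 - \frac{1}{2} = \frac{1}{2} \approx 0.5$)
$H{\left(V,L \right)} = L^{2} + \frac{V}{2}$ ($H{\left(V,L \right)} = \frac{V}{2} + L L = \frac{V}{2} + L^{2} = L^{2} + \frac{V}{2}$)
$H{\left(G{\left(6 \right)},-4 \right)} \left(-146 - 88\right) = \left(\left(-4\right)^{2} + \frac{1}{2} \cdot 0\right) \left(-146 - 88\right) = \left(16 + 0\right) \left(-234\right) = 16 \left(-234\right) = -3744$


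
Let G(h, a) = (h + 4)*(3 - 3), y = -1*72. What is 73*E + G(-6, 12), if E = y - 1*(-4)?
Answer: -4964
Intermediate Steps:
y = -72
E = -68 (E = -72 - 1*(-4) = -72 + 4 = -68)
G(h, a) = 0 (G(h, a) = (4 + h)*0 = 0)
73*E + G(-6, 12) = 73*(-68) + 0 = -4964 + 0 = -4964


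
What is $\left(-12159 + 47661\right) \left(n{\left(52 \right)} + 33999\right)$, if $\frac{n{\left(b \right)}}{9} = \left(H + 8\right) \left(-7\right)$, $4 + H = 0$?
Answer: $1198085994$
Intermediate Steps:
$H = -4$ ($H = -4 + 0 = -4$)
$n{\left(b \right)} = -252$ ($n{\left(b \right)} = 9 \left(-4 + 8\right) \left(-7\right) = 9 \cdot 4 \left(-7\right) = 9 \left(-28\right) = -252$)
$\left(-12159 + 47661\right) \left(n{\left(52 \right)} + 33999\right) = \left(-12159 + 47661\right) \left(-252 + 33999\right) = 35502 \cdot 33747 = 1198085994$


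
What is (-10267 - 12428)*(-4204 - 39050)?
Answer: 981649530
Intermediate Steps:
(-10267 - 12428)*(-4204 - 39050) = -22695*(-43254) = 981649530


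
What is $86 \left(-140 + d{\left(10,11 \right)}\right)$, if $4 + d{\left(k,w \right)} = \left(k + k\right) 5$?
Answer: $-3784$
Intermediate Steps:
$d{\left(k,w \right)} = -4 + 10 k$ ($d{\left(k,w \right)} = -4 + \left(k + k\right) 5 = -4 + 2 k 5 = -4 + 10 k$)
$86 \left(-140 + d{\left(10,11 \right)}\right) = 86 \left(-140 + \left(-4 + 10 \cdot 10\right)\right) = 86 \left(-140 + \left(-4 + 100\right)\right) = 86 \left(-140 + 96\right) = 86 \left(-44\right) = -3784$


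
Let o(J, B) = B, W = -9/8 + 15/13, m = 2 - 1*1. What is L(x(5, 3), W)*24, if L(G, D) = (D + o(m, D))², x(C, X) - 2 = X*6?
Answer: 27/338 ≈ 0.079882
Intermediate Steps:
x(C, X) = 2 + 6*X (x(C, X) = 2 + X*6 = 2 + 6*X)
m = 1 (m = 2 - 1 = 1)
W = 3/104 (W = -9*⅛ + 15*(1/13) = -9/8 + 15/13 = 3/104 ≈ 0.028846)
L(G, D) = 4*D² (L(G, D) = (D + D)² = (2*D)² = 4*D²)
L(x(5, 3), W)*24 = (4*(3/104)²)*24 = (4*(9/10816))*24 = (9/2704)*24 = 27/338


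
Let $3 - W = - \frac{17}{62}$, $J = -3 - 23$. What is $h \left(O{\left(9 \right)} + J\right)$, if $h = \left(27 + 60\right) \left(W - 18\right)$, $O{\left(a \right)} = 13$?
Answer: $\frac{1032603}{62} \approx 16655.0$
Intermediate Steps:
$J = -26$
$W = \frac{203}{62}$ ($W = 3 - - \frac{17}{62} = 3 + \frac{17}{62} = \frac{203}{62} \approx 3.2742$)
$h = - \frac{79431}{62}$ ($h = \left(27 + 60\right) \left(\frac{203}{62} - 18\right) = 87 \left(- \frac{913}{62}\right) = - \frac{79431}{62} \approx -1281.1$)
$h \left(O{\left(9 \right)} + J\right) = - \frac{79431 \left(13 - 26\right)}{62} = \left(- \frac{79431}{62}\right) \left(-13\right) = \frac{1032603}{62}$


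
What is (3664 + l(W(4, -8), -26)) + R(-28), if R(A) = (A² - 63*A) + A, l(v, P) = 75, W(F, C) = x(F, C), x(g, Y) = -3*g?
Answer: 6259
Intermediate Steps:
W(F, C) = -3*F
R(A) = A² - 62*A
(3664 + l(W(4, -8), -26)) + R(-28) = (3664 + 75) - 28*(-62 - 28) = 3739 - 28*(-90) = 3739 + 2520 = 6259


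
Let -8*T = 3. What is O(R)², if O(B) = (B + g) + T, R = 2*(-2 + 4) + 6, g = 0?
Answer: 5929/64 ≈ 92.641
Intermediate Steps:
T = -3/8 (T = -⅛*3 = -3/8 ≈ -0.37500)
R = 10 (R = 2*2 + 6 = 4 + 6 = 10)
O(B) = -3/8 + B (O(B) = (B + 0) - 3/8 = B - 3/8 = -3/8 + B)
O(R)² = (-3/8 + 10)² = (77/8)² = 5929/64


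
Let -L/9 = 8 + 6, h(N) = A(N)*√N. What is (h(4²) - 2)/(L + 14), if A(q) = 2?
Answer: -3/56 ≈ -0.053571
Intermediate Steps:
h(N) = 2*√N
L = -126 (L = -9*(8 + 6) = -9*14 = -126)
(h(4²) - 2)/(L + 14) = (2*√(4²) - 2)/(-126 + 14) = (2*√16 - 2)/(-112) = -(2*4 - 2)/112 = -(8 - 2)/112 = -1/112*6 = -3/56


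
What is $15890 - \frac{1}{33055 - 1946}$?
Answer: $\frac{494322009}{31109} \approx 15890.0$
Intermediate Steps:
$15890 - \frac{1}{33055 - 1946} = 15890 - \frac{1}{31109} = \frac{494322009}{31109}$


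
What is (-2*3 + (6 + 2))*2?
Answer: 4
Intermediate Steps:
(-2*3 + (6 + 2))*2 = (-6 + 8)*2 = 2*2 = 4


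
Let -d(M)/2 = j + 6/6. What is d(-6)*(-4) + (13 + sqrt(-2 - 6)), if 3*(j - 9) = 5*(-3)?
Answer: 53 + 2*I*sqrt(2) ≈ 53.0 + 2.8284*I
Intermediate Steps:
j = 4 (j = 9 + (5*(-3))/3 = 9 + (1/3)*(-15) = 9 - 5 = 4)
d(M) = -10 (d(M) = -2*(4 + 6/6) = -2*(4 + 6*(1/6)) = -2*(4 + 1) = -2*5 = -10)
d(-6)*(-4) + (13 + sqrt(-2 - 6)) = -10*(-4) + (13 + sqrt(-2 - 6)) = 40 + (13 + sqrt(-8)) = 40 + (13 + 2*I*sqrt(2)) = 53 + 2*I*sqrt(2)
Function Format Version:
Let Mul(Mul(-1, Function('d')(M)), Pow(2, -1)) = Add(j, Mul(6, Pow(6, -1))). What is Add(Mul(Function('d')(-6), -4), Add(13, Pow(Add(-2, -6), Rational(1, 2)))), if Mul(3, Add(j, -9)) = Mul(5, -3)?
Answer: Add(53, Mul(2, I, Pow(2, Rational(1, 2)))) ≈ Add(53.000, Mul(2.8284, I))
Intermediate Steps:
j = 4 (j = Add(9, Mul(Rational(1, 3), Mul(5, -3))) = Add(9, Mul(Rational(1, 3), -15)) = Add(9, -5) = 4)
Function('d')(M) = -10 (Function('d')(M) = Mul(-2, Add(4, Mul(6, Pow(6, -1)))) = Mul(-2, Add(4, Mul(6, Rational(1, 6)))) = Mul(-2, Add(4, 1)) = Mul(-2, 5) = -10)
Add(Mul(Function('d')(-6), -4), Add(13, Pow(Add(-2, -6), Rational(1, 2)))) = Add(Mul(-10, -4), Add(13, Pow(Add(-2, -6), Rational(1, 2)))) = Add(40, Add(13, Pow(-8, Rational(1, 2)))) = Add(40, Add(13, Mul(2, I, Pow(2, Rational(1, 2))))) = Add(53, Mul(2, I, Pow(2, Rational(1, 2))))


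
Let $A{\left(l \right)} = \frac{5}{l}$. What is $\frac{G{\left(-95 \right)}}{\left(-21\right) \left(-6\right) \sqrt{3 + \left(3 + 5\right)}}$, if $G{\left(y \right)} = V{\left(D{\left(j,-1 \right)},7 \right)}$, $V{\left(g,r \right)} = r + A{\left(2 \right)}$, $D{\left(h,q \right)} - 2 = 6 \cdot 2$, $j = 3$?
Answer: $\frac{19 \sqrt{11}}{2772} \approx 0.022733$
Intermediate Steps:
$D{\left(h,q \right)} = 14$ ($D{\left(h,q \right)} = 2 + 6 \cdot 2 = 2 + 12 = 14$)
$V{\left(g,r \right)} = \frac{5}{2} + r$ ($V{\left(g,r \right)} = r + \frac{5}{2} = \frac{5}{2} + r$)
$G{\left(y \right)} = \frac{19}{2}$ ($G{\left(y \right)} = \frac{5}{2} + 7 = \frac{19}{2}$)
$\frac{G{\left(-95 \right)}}{\left(-21\right) \left(-6\right) \sqrt{3 + \left(3 + 5\right)}} = \frac{19}{2 \left(-21\right) \left(-6\right) \sqrt{3 + \left(3 + 5\right)}} = \frac{19}{2 \cdot 126 \sqrt{3 + 8}} = \frac{19}{2 \cdot 126 \sqrt{11}} = \frac{19 \frac{\sqrt{11}}{1386}}{2} = \frac{19 \sqrt{11}}{2772}$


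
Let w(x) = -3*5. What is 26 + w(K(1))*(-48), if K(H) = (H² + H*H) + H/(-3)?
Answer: 746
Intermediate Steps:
K(H) = 2*H² - H/3 (K(H) = (H² + H²) + H*(-⅓) = 2*H² - H/3)
w(x) = -15
26 + w(K(1))*(-48) = 26 - 15*(-48) = 26 + 720 = 746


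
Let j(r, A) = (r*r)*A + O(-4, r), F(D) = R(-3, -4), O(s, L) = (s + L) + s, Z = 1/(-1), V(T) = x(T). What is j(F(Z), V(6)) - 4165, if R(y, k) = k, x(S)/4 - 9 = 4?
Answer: -3345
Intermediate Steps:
x(S) = 52 (x(S) = 36 + 4*4 = 36 + 16 = 52)
V(T) = 52
Z = -1
O(s, L) = L + 2*s (O(s, L) = (L + s) + s = L + 2*s)
F(D) = -4
j(r, A) = -8 + r + A*r² (j(r, A) = (r*r)*A + (r + 2*(-4)) = r²*A + (r - 8) = A*r² + (-8 + r) = -8 + r + A*r²)
j(F(Z), V(6)) - 4165 = (-8 - 4 + 52*(-4)²) - 4165 = (-8 - 4 + 52*16) - 4165 = (-8 - 4 + 832) - 4165 = 820 - 4165 = -3345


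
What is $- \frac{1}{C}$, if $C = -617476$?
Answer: $\frac{1}{617476} \approx 1.6195 \cdot 10^{-6}$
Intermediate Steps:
$- \frac{1}{C} = - \frac{1}{-617476} = \left(-1\right) \left(- \frac{1}{617476}\right) = \frac{1}{617476}$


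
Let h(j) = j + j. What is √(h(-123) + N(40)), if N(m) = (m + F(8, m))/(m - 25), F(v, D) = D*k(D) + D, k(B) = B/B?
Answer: I*√238 ≈ 15.427*I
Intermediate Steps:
k(B) = 1
F(v, D) = 2*D (F(v, D) = D*1 + D = D + D = 2*D)
h(j) = 2*j
N(m) = 3*m/(-25 + m) (N(m) = (m + 2*m)/(m - 25) = (3*m)/(-25 + m) = 3*m/(-25 + m))
√(h(-123) + N(40)) = √(2*(-123) + 3*40/(-25 + 40)) = √(-246 + 3*40/15) = √(-246 + 3*40*(1/15)) = √(-246 + 8) = √(-238) = I*√238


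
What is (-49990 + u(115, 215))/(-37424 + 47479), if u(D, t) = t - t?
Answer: -9998/2011 ≈ -4.9717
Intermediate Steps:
u(D, t) = 0
(-49990 + u(115, 215))/(-37424 + 47479) = (-49990 + 0)/(-37424 + 47479) = -49990/10055 = -49990*1/10055 = -9998/2011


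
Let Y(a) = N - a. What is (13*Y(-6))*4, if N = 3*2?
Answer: 624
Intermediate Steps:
N = 6
Y(a) = 6 - a
(13*Y(-6))*4 = (13*(6 - 1*(-6)))*4 = (13*(6 + 6))*4 = (13*12)*4 = 156*4 = 624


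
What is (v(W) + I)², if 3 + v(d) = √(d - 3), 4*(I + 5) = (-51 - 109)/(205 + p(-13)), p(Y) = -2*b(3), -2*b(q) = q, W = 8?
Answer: 48749/676 - 213*√5/13 ≈ 35.477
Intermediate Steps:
b(q) = -q/2
p(Y) = 3 (p(Y) = -(-1)*3 = -2*(-3/2) = 3)
I = -135/26 (I = -5 + ((-51 - 109)/(205 + 3))/4 = -5 + (-160/208)/4 = -5 + (-160*1/208)/4 = -5 + (¼)*(-10/13) = -5 - 5/26 = -135/26 ≈ -5.1923)
v(d) = -3 + √(-3 + d) (v(d) = -3 + √(d - 3) = -3 + √(-3 + d))
(v(W) + I)² = ((-3 + √(-3 + 8)) - 135/26)² = ((-3 + √5) - 135/26)² = (-213/26 + √5)²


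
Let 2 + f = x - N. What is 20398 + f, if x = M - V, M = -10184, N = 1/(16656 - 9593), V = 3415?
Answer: 48007210/7063 ≈ 6797.0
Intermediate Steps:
N = 1/7063 ≈ 0.00014158
x = -13599 (x = -10184 - 1*3415 = -10184 - 3415 = -13599)
f = -96063864/7063 (f = -2 + (-13599 - 1*1/7063) = -2 + (-13599 - 1/7063) = -2 - 96049738/7063 = -96063864/7063 ≈ -13601.)
20398 + f = 20398 - 96063864/7063 = 48007210/7063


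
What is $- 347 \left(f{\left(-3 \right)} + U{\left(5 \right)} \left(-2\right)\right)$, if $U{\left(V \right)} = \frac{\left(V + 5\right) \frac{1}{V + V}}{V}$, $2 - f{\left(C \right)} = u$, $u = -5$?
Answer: $- \frac{11451}{5} \approx -2290.2$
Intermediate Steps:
$f{\left(C \right)} = 7$ ($f{\left(C \right)} = 2 - -5 = 2 + 5 = 7$)
$U{\left(V \right)} = \frac{5 + V}{2 V^{2}}$ ($U{\left(V \right)} = \frac{\left(5 + V\right) \frac{1}{2 V}}{V} = \frac{\frac{1}{2} \frac{1}{V} \left(5 + V\right)}{V} = \frac{5 + V}{2 V^{2}}$)
$- 347 \left(f{\left(-3 \right)} + U{\left(5 \right)} \left(-2\right)\right) = - 347 \left(7 + \frac{5 + 5}{2 \cdot 25} \left(-2\right)\right) = - 347 \left(7 + \frac{1}{2} \cdot \frac{1}{25} \cdot 10 \left(-2\right)\right) = - 347 \left(7 + \frac{1}{5} \left(-2\right)\right) = - 347 \left(7 - \frac{2}{5}\right) = \left(-347\right) \frac{33}{5} = - \frac{11451}{5}$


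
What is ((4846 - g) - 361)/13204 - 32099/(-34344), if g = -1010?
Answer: 153138869/113369544 ≈ 1.3508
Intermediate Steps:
((4846 - g) - 361)/13204 - 32099/(-34344) = ((4846 - 1*(-1010)) - 361)/13204 - 32099/(-34344) = ((4846 + 1010) - 361)*(1/13204) - 32099*(-1/34344) = (5856 - 361)*(1/13204) + 32099/34344 = 5495*(1/13204) + 32099/34344 = 5495/13204 + 32099/34344 = 153138869/113369544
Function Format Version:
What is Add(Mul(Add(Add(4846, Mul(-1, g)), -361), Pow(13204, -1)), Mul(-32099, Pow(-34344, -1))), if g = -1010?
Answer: Rational(153138869, 113369544) ≈ 1.3508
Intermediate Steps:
Add(Mul(Add(Add(4846, Mul(-1, g)), -361), Pow(13204, -1)), Mul(-32099, Pow(-34344, -1))) = Add(Mul(Add(Add(4846, Mul(-1, -1010)), -361), Pow(13204, -1)), Mul(-32099, Pow(-34344, -1))) = Add(Mul(Add(Add(4846, 1010), -361), Rational(1, 13204)), Mul(-32099, Rational(-1, 34344))) = Add(Mul(Add(5856, -361), Rational(1, 13204)), Rational(32099, 34344)) = Add(Mul(5495, Rational(1, 13204)), Rational(32099, 34344)) = Add(Rational(5495, 13204), Rational(32099, 34344)) = Rational(153138869, 113369544)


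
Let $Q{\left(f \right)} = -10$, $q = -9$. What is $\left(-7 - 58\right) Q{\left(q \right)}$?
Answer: $650$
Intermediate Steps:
$\left(-7 - 58\right) Q{\left(q \right)} = \left(-7 - 58\right) \left(-10\right) = \left(-65\right) \left(-10\right) = 650$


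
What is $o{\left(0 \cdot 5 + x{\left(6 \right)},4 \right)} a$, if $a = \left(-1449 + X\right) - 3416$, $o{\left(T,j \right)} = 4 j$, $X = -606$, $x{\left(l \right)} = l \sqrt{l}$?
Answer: $-87536$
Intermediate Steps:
$x{\left(l \right)} = l^{\frac{3}{2}}$
$a = -5471$ ($a = \left(-1449 - 606\right) - 3416 = -2055 - 3416 = -5471$)
$o{\left(0 \cdot 5 + x{\left(6 \right)},4 \right)} a = 4 \cdot 4 \left(-5471\right) = 16 \left(-5471\right) = -87536$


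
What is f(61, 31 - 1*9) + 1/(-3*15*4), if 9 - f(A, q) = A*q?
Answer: -239941/180 ≈ -1333.0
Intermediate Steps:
f(A, q) = 9 - A*q
f(61, 31 - 1*9) + 1/(-3*15*4) = (9 - 1*61*(31 - 1*9)) + 1/(-3*15*4) = (9 - 1*61*(31 - 9)) + 1/(-45*4) = (9 - 1*61*22) + 1/(-180) = (9 - 1342) - 1/180 = -1333 - 1/180 = -239941/180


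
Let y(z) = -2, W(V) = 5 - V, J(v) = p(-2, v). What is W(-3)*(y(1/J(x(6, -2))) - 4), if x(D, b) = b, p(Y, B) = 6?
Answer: -48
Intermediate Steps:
J(v) = 6
W(-3)*(y(1/J(x(6, -2))) - 4) = (5 - 1*(-3))*(-2 - 4) = (5 + 3)*(-6) = 8*(-6) = -48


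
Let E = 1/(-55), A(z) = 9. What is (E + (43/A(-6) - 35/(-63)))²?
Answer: 769129/27225 ≈ 28.251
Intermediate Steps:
E = -1/55 ≈ -0.018182
(E + (43/A(-6) - 35/(-63)))² = (-1/55 + (43/9 - 35/(-63)))² = (-1/55 + (43*(⅑) - 35*(-1/63)))² = (-1/55 + (43/9 + 5/9))² = (-1/55 + 16/3)² = (877/165)² = 769129/27225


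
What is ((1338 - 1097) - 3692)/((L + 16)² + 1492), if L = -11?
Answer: -3451/1517 ≈ -2.2749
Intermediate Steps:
((1338 - 1097) - 3692)/((L + 16)² + 1492) = ((1338 - 1097) - 3692)/((-11 + 16)² + 1492) = (241 - 3692)/(5² + 1492) = -3451/(25 + 1492) = -3451/1517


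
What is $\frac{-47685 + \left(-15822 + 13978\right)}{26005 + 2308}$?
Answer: $- \frac{49529}{28313} \approx -1.7493$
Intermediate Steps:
$\frac{-47685 + \left(-15822 + 13978\right)}{26005 + 2308} = \frac{-47685 - 1844}{28313} = \left(-49529\right) \frac{1}{28313} = - \frac{49529}{28313}$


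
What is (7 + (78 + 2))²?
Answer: 7569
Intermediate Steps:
(7 + (78 + 2))² = (7 + 80)² = 87² = 7569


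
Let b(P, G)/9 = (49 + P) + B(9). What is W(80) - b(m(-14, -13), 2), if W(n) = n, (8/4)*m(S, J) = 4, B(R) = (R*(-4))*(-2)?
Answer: -1027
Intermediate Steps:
B(R) = 8*R (B(R) = -4*R*(-2) = 8*R)
m(S, J) = 2 (m(S, J) = (½)*4 = 2)
b(P, G) = 1089 + 9*P (b(P, G) = 9*((49 + P) + 8*9) = 9*((49 + P) + 72) = 9*(121 + P) = 1089 + 9*P)
W(80) - b(m(-14, -13), 2) = 80 - (1089 + 9*2) = 80 - (1089 + 18) = 80 - 1*1107 = 80 - 1107 = -1027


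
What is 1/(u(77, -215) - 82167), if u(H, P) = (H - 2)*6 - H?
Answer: -1/81794 ≈ -1.2226e-5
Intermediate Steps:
u(H, P) = -12 + 5*H (u(H, P) = (-2 + H)*6 - H = (-12 + 6*H) - H = -12 + 5*H)
1/(u(77, -215) - 82167) = 1/((-12 + 5*77) - 82167) = 1/((-12 + 385) - 82167) = 1/(373 - 82167) = 1/(-81794) = -1/81794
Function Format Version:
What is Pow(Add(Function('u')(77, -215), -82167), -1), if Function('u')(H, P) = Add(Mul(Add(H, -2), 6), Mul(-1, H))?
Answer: Rational(-1, 81794) ≈ -1.2226e-5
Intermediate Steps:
Function('u')(H, P) = Add(-12, Mul(5, H)) (Function('u')(H, P) = Add(Mul(Add(-2, H), 6), Mul(-1, H)) = Add(Add(-12, Mul(6, H)), Mul(-1, H)) = Add(-12, Mul(5, H)))
Pow(Add(Function('u')(77, -215), -82167), -1) = Pow(Add(Add(-12, Mul(5, 77)), -82167), -1) = Pow(Add(Add(-12, 385), -82167), -1) = Pow(Add(373, -82167), -1) = Pow(-81794, -1) = Rational(-1, 81794)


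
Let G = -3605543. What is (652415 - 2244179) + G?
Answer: -5197307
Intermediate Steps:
(652415 - 2244179) + G = (652415 - 2244179) - 3605543 = -1591764 - 3605543 = -5197307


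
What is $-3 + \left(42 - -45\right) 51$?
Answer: $4434$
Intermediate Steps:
$-3 + \left(42 - -45\right) 51 = -3 + \left(42 + 45\right) 51 = -3 + 87 \cdot 51 = -3 + 4437 = 4434$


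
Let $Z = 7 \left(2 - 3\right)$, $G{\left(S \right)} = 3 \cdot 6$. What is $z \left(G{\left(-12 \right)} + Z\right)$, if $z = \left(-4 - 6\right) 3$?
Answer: $-330$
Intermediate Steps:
$G{\left(S \right)} = 18$
$z = -30$ ($z = \left(-10\right) 3 = -30$)
$Z = -7$ ($Z = 7 \left(-1\right) = -7$)
$z \left(G{\left(-12 \right)} + Z\right) = - 30 \left(18 - 7\right) = \left(-30\right) 11 = -330$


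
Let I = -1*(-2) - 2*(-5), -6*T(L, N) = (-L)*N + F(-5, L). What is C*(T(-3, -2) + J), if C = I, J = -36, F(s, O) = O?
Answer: -414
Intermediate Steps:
T(L, N) = -L/6 + L*N/6 (T(L, N) = -((-L)*N + L)/6 = -(-L*N + L)/6 = -(L - L*N)/6 = -L/6 + L*N/6)
I = 12 (I = 2 + 10 = 12)
C = 12
C*(T(-3, -2) + J) = 12*((1/6)*(-3)*(-1 - 2) - 36) = 12*((1/6)*(-3)*(-3) - 36) = 12*(3/2 - 36) = 12*(-69/2) = -414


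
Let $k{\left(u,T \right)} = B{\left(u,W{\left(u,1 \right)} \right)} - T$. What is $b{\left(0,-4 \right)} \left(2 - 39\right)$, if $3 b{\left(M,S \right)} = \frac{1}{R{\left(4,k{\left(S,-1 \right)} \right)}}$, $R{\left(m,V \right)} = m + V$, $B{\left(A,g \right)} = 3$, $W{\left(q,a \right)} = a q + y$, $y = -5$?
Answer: $- \frac{37}{24} \approx -1.5417$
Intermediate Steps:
$W{\left(q,a \right)} = -5 + a q$ ($W{\left(q,a \right)} = a q - 5 = -5 + a q$)
$k{\left(u,T \right)} = 3 - T$
$R{\left(m,V \right)} = V + m$
$b{\left(M,S \right)} = \frac{1}{24}$ ($b{\left(M,S \right)} = \frac{1}{3 \left(\left(3 - -1\right) + 4\right)} = \frac{1}{3 \left(\left(3 + 1\right) + 4\right)} = \frac{1}{3 \left(4 + 4\right)} = \frac{1}{3 \cdot 8} = \frac{1}{3} \cdot \frac{1}{8} = \frac{1}{24}$)
$b{\left(0,-4 \right)} \left(2 - 39\right) = \frac{2 - 39}{24} = \frac{1}{24} \left(-37\right) = - \frac{37}{24}$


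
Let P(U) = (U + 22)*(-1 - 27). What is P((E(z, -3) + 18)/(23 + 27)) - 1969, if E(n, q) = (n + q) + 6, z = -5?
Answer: -64849/25 ≈ -2594.0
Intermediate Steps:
E(n, q) = 6 + n + q
P(U) = -616 - 28*U (P(U) = (22 + U)*(-28) = -616 - 28*U)
P((E(z, -3) + 18)/(23 + 27)) - 1969 = (-616 - 28*((6 - 5 - 3) + 18)/(23 + 27)) - 1969 = (-616 - 28*(-2 + 18)/50) - 1969 = (-616 - 448/50) - 1969 = (-616 - 28*8/25) - 1969 = (-616 - 224/25) - 1969 = -15624/25 - 1969 = -64849/25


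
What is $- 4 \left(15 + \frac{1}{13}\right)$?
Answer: $- \frac{784}{13} \approx -60.308$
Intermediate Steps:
$- 4 \left(15 + \frac{1}{13}\right) = \left(-4\right) \frac{196}{13} = - \frac{784}{13}$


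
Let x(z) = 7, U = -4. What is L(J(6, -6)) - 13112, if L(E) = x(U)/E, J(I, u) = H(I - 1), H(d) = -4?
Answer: -52455/4 ≈ -13114.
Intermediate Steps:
J(I, u) = -4
L(E) = 7/E
L(J(6, -6)) - 13112 = 7/(-4) - 13112 = 7*(-¼) - 13112 = -7/4 - 13112 = -52455/4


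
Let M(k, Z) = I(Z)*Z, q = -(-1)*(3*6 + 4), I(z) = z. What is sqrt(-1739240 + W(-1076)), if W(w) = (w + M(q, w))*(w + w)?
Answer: 2*I*sqrt(622739410) ≈ 49910.0*I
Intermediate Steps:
q = 22 (q = -(-1)*(18 + 4) = -(-1)*22 = -1*(-22) = 22)
M(k, Z) = Z**2 (M(k, Z) = Z*Z = Z**2)
W(w) = 2*w*(w + w**2) (W(w) = (w + w**2)*(w + w) = (w + w**2)*(2*w) = 2*w*(w + w**2))
sqrt(-1739240 + W(-1076)) = sqrt(-1739240 + 2*(-1076)**2*(1 - 1076)) = sqrt(-1739240 + 2*1157776*(-1075)) = sqrt(-1739240 - 2489218400) = sqrt(-2490957640) = 2*I*sqrt(622739410)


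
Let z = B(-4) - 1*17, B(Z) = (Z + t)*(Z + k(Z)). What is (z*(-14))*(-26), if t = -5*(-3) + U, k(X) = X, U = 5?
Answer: -52780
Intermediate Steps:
t = 20 (t = -5*(-3) + 5 = 15 + 5 = 20)
B(Z) = 2*Z*(20 + Z) (B(Z) = (Z + 20)*(Z + Z) = (20 + Z)*(2*Z) = 2*Z*(20 + Z))
z = -145 (z = 2*(-4)*(20 - 4) - 1*17 = 2*(-4)*16 - 17 = -128 - 17 = -145)
(z*(-14))*(-26) = -145*(-14)*(-26) = 2030*(-26) = -52780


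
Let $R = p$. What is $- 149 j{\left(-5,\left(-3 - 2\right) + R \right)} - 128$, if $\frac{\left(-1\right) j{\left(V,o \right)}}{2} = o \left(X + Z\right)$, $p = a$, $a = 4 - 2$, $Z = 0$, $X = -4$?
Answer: $3448$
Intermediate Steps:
$a = 2$ ($a = 4 - 2 = 2$)
$p = 2$
$R = 2$
$j{\left(V,o \right)} = 8 o$ ($j{\left(V,o \right)} = - 2 o \left(-4 + 0\right) = - 2 o \left(-4\right) = - 2 \left(- 4 o\right) = 8 o$)
$- 149 j{\left(-5,\left(-3 - 2\right) + R \right)} - 128 = - 149 \cdot 8 \left(\left(-3 - 2\right) + 2\right) - 128 = - 149 \cdot 8 \left(-5 + 2\right) - 128 = - 149 \cdot 8 \left(-3\right) - 128 = \left(-149\right) \left(-24\right) - 128 = 3576 - 128 = 3448$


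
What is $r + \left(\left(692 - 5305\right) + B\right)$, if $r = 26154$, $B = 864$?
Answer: $22405$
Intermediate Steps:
$r + \left(\left(692 - 5305\right) + B\right) = 26154 + \left(\left(692 - 5305\right) + 864\right) = 26154 + \left(-4613 + 864\right) = 26154 - 3749 = 22405$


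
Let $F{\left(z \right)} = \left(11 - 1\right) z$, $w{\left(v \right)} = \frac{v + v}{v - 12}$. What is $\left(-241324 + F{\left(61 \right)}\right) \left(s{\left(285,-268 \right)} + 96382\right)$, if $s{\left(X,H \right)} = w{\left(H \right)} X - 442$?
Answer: $- \frac{162577994886}{7} \approx -2.3225 \cdot 10^{10}$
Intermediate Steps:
$w{\left(v \right)} = \frac{2 v}{-12 + v}$
$F{\left(z \right)} = 10 z$
$s{\left(X,H \right)} = -442 + \frac{2 H X}{-12 + H}$ ($s{\left(X,H \right)} = \frac{2 H}{-12 + H} X - 442 = \frac{2 H X}{-12 + H} - 442 = -442 + \frac{2 H X}{-12 + H}$)
$\left(-241324 + F{\left(61 \right)}\right) \left(s{\left(285,-268 \right)} + 96382\right) = \left(-241324 + 10 \cdot 61\right) \left(\frac{2 \left(2652 - -59228 - 76380\right)}{-12 - 268} + 96382\right) = \left(-241324 + 610\right) \left(\frac{2 \left(2652 + 59228 - 76380\right)}{-280} + 96382\right) = - 240714 \left(2 \left(- \frac{1}{280}\right) \left(-14500\right) + 96382\right) = - 240714 \left(\frac{725}{7} + 96382\right) = \left(-240714\right) \frac{675399}{7} = - \frac{162577994886}{7}$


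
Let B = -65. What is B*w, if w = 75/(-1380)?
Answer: 325/92 ≈ 3.5326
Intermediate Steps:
w = -5/92 (w = 75*(-1/1380) = -5/92 ≈ -0.054348)
B*w = -65*(-5/92) = 325/92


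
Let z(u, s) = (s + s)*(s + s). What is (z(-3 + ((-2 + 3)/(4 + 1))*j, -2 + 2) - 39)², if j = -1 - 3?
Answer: 1521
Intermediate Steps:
j = -4
z(u, s) = 4*s² (z(u, s) = (2*s)*(2*s) = 4*s²)
(z(-3 + ((-2 + 3)/(4 + 1))*j, -2 + 2) - 39)² = (4*(-2 + 2)² - 39)² = (4*0² - 39)² = (4*0 - 39)² = (0 - 39)² = (-39)² = 1521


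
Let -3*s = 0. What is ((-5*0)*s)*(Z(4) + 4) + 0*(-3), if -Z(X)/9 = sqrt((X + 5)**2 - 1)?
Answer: 0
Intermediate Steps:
s = 0 (s = -1/3*0 = 0)
Z(X) = -9*sqrt(-1 + (5 + X)**2) (Z(X) = -9*sqrt((X + 5)**2 - 1) = -9*sqrt((5 + X)**2 - 1) = -9*sqrt(-1 + (5 + X)**2))
((-5*0)*s)*(Z(4) + 4) + 0*(-3) = (-5*0*0)*(-9*sqrt(-1 + (5 + 4)**2) + 4) + 0*(-3) = (0*0)*(-9*sqrt(-1 + 9**2) + 4) + 0 = 0*(-9*sqrt(-1 + 81) + 4) + 0 = 0*(-36*sqrt(5) + 4) + 0 = 0*(4 - 36*sqrt(5)) + 0 = 0 + 0 = 0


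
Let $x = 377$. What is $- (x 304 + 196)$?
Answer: $-114804$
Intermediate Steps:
$- (x 304 + 196) = - (377 \cdot 304 + 196) = - (114608 + 196) = \left(-1\right) 114804 = -114804$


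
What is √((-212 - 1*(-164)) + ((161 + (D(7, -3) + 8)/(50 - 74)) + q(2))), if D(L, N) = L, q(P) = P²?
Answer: 7*√38/4 ≈ 10.788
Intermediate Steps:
√((-212 - 1*(-164)) + ((161 + (D(7, -3) + 8)/(50 - 74)) + q(2))) = √((-212 - 1*(-164)) + ((161 + (7 + 8)/(50 - 74)) + 2²)) = √((-212 + 164) + ((161 + 15/(-24)) + 4)) = √(-48 + ((161 + 15*(-1/24)) + 4)) = √(-48 + ((161 - 5/8) + 4)) = √(-48 + (1283/8 + 4)) = √(-48 + 1315/8) = √(931/8) = 7*√38/4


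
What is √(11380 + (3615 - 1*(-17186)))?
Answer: √32181 ≈ 179.39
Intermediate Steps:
√(11380 + (3615 - 1*(-17186))) = √(11380 + (3615 + 17186)) = √(11380 + 20801) = √32181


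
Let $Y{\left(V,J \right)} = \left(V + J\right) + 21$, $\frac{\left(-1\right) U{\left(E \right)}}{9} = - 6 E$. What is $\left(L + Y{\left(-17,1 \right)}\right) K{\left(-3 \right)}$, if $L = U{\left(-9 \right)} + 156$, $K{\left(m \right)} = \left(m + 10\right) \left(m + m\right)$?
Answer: $13650$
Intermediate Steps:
$U{\left(E \right)} = 54 E$ ($U{\left(E \right)} = - 9 \left(- 6 E\right) = 54 E$)
$Y{\left(V,J \right)} = 21 + J + V$ ($Y{\left(V,J \right)} = \left(J + V\right) + 21 = 21 + J + V$)
$K{\left(m \right)} = 2 m \left(10 + m\right)$ ($K{\left(m \right)} = \left(10 + m\right) 2 m = 2 m \left(10 + m\right)$)
$L = -330$ ($L = 54 \left(-9\right) + 156 = -486 + 156 = -330$)
$\left(L + Y{\left(-17,1 \right)}\right) K{\left(-3 \right)} = \left(-330 + \left(21 + 1 - 17\right)\right) 2 \left(-3\right) \left(10 - 3\right) = \left(-330 + 5\right) 2 \left(-3\right) 7 = \left(-325\right) \left(-42\right) = 13650$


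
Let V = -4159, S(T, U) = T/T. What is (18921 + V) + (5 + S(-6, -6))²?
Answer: 14798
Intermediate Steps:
S(T, U) = 1
(18921 + V) + (5 + S(-6, -6))² = (18921 - 4159) + (5 + 1)² = 14762 + 6² = 14762 + 36 = 14798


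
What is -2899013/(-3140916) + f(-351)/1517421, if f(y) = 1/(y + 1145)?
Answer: 194045801571471/210237609262388 ≈ 0.92298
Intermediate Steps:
f(y) = 1/(1145 + y)
-2899013/(-3140916) + f(-351)/1517421 = -2899013/(-3140916) + 1/((1145 - 351)*1517421) = -2899013*(-1/3140916) + (1/1517421)/794 = 2899013/3140916 + (1/794)*(1/1517421) = 2899013/3140916 + 1/1204832274 = 194045801571471/210237609262388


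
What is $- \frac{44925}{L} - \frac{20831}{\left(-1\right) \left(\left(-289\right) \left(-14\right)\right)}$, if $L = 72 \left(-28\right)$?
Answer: $\frac{5327663}{194208} \approx 27.433$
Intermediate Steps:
$L = -2016$
$- \frac{44925}{L} - \frac{20831}{\left(-1\right) \left(\left(-289\right) \left(-14\right)\right)} = - \frac{44925}{-2016} - \frac{20831}{\left(-1\right) \left(\left(-289\right) \left(-14\right)\right)} = \left(-44925\right) \left(- \frac{1}{2016}\right) - \frac{20831}{\left(-1\right) 4046} = \frac{14975}{672} - \frac{20831}{-4046} = \frac{14975}{672} - - \frac{20831}{4046} = \frac{14975}{672} + \frac{20831}{4046} = \frac{5327663}{194208}$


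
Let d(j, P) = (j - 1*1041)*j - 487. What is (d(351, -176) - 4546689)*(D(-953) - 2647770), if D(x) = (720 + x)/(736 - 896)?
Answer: 1014490611144461/80 ≈ 1.2681e+13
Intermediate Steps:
D(x) = -9/2 - x/160 (D(x) = (720 + x)/(-160) = (720 + x)*(-1/160) = -9/2 - x/160)
d(j, P) = -487 + j*(-1041 + j) (d(j, P) = (j - 1041)*j - 487 = (-1041 + j)*j - 487 = j*(-1041 + j) - 487 = -487 + j*(-1041 + j))
(d(351, -176) - 4546689)*(D(-953) - 2647770) = ((-487 + 351² - 1041*351) - 4546689)*((-9/2 - 1/160*(-953)) - 2647770) = ((-487 + 123201 - 365391) - 4546689)*((-9/2 + 953/160) - 2647770) = (-242677 - 4546689)*(233/160 - 2647770) = -4789366*(-423642967/160) = 1014490611144461/80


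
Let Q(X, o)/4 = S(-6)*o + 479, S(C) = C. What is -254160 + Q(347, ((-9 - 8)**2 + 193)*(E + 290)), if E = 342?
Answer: -7563220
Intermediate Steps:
Q(X, o) = 1916 - 24*o (Q(X, o) = 4*(-6*o + 479) = 4*(479 - 6*o) = 1916 - 24*o)
-254160 + Q(347, ((-9 - 8)**2 + 193)*(E + 290)) = -254160 + (1916 - 24*((-9 - 8)**2 + 193)*(342 + 290)) = -254160 + (1916 - 24*((-17)**2 + 193)*632) = -254160 + (1916 - 24*(289 + 193)*632) = -254160 + (1916 - 11568*632) = -254160 + (1916 - 24*304624) = -254160 + (1916 - 7310976) = -254160 - 7309060 = -7563220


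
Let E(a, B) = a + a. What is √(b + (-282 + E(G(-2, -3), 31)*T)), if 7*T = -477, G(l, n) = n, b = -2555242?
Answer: I*√125200642/7 ≈ 1598.5*I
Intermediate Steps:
E(a, B) = 2*a
T = -477/7 (T = (⅐)*(-477) = -477/7 ≈ -68.143)
√(b + (-282 + E(G(-2, -3), 31)*T)) = √(-2555242 + (-282 + (2*(-3))*(-477/7))) = √(-2555242 + (-282 - 6*(-477/7))) = √(-2555242 + (-282 + 2862/7)) = √(-2555242 + 888/7) = √(-17885806/7) = I*√125200642/7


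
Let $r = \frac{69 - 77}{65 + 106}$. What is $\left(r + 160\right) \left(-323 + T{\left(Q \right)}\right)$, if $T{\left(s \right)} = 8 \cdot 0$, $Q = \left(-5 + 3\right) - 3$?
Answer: $- \frac{464984}{9} \approx -51665.0$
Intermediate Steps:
$Q = -5$ ($Q = -2 - 3 = -5$)
$r = - \frac{8}{171} \approx -0.046784$
$T{\left(s \right)} = 0$
$\left(r + 160\right) \left(-323 + T{\left(Q \right)}\right) = \left(- \frac{8}{171} + 160\right) \left(-323 + 0\right) = \frac{27352}{171} \left(-323\right) = - \frac{464984}{9}$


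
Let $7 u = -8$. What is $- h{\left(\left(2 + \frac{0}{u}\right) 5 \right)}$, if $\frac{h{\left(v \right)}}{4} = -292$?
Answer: $1168$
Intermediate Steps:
$u = - \frac{8}{7}$ ($u = \frac{1}{7} \left(-8\right) = - \frac{8}{7} \approx -1.1429$)
$h{\left(v \right)} = -1168$ ($h{\left(v \right)} = 4 \left(-292\right) = -1168$)
$- h{\left(\left(2 + \frac{0}{u}\right) 5 \right)} = \left(-1\right) \left(-1168\right) = 1168$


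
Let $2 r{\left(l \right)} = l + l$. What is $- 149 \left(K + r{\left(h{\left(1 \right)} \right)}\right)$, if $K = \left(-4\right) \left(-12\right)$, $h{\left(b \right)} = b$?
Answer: $-7301$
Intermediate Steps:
$r{\left(l \right)} = l$ ($r{\left(l \right)} = \frac{l + l}{2} = \frac{2 l}{2} = l$)
$K = 48$
$- 149 \left(K + r{\left(h{\left(1 \right)} \right)}\right) = - 149 \left(48 + 1\right) = \left(-149\right) 49 = -7301$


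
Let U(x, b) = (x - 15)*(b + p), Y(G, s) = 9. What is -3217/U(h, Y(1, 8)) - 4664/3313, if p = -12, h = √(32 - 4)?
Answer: -54208413/652661 - 6434*√7/591 ≈ -111.86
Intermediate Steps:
h = 2*√7 (h = √28 = 2*√7 ≈ 5.2915)
U(x, b) = (-15 + x)*(-12 + b) (U(x, b) = (x - 15)*(b - 12) = (-15 + x)*(-12 + b))
-3217/U(h, Y(1, 8)) - 4664/3313 = -3217/(180 - 15*9 - 24*√7 + 9*(2*√7)) - 4664/3313 = -3217/(180 - 135 - 24*√7 + 18*√7) - 4664*1/3313 = -3217/(45 - 6*√7) - 4664/3313 = -4664/3313 - 3217/(45 - 6*√7)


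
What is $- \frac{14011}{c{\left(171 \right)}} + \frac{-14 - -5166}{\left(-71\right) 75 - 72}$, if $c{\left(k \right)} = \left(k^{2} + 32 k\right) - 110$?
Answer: $- \frac{36270289}{26678913} \approx -1.3595$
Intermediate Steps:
$c{\left(k \right)} = -110 + k^{2} + 32 k$
$- \frac{14011}{c{\left(171 \right)}} + \frac{-14 - -5166}{\left(-71\right) 75 - 72} = - \frac{14011}{-110 + 171^{2} + 32 \cdot 171} + \frac{-14 - -5166}{\left(-71\right) 75 - 72} = - \frac{14011}{-110 + 29241 + 5472} + \frac{-14 + 5166}{-5325 - 72} = - \frac{14011}{34603} + \frac{5152}{-5397} = \left(-14011\right) \frac{1}{34603} + 5152 \left(- \frac{1}{5397}\right) = - \frac{14011}{34603} - \frac{736}{771} = - \frac{36270289}{26678913}$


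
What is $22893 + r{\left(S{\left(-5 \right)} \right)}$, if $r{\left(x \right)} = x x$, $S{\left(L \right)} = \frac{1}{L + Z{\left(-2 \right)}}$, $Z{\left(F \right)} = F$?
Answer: $\frac{1121758}{49} \approx 22893.0$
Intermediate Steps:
$S{\left(L \right)} = \frac{1}{-2 + L}$ ($S{\left(L \right)} = \frac{1}{L - 2} = \frac{1}{-2 + L}$)
$r{\left(x \right)} = x^{2}$
$22893 + r{\left(S{\left(-5 \right)} \right)} = 22893 + \left(\frac{1}{-2 - 5}\right)^{2} = 22893 + \left(\frac{1}{-7}\right)^{2} = 22893 + \left(- \frac{1}{7}\right)^{2} = 22893 + \frac{1}{49} = \frac{1121758}{49}$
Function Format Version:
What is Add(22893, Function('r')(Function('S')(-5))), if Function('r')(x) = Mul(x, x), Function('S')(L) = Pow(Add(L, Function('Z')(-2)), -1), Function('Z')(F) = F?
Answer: Rational(1121758, 49) ≈ 22893.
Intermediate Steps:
Function('S')(L) = Pow(Add(-2, L), -1) (Function('S')(L) = Pow(Add(L, -2), -1) = Pow(Add(-2, L), -1))
Function('r')(x) = Pow(x, 2)
Add(22893, Function('r')(Function('S')(-5))) = Add(22893, Pow(Pow(Add(-2, -5), -1), 2)) = Add(22893, Pow(Pow(-7, -1), 2)) = Add(22893, Pow(Rational(-1, 7), 2)) = Add(22893, Rational(1, 49)) = Rational(1121758, 49)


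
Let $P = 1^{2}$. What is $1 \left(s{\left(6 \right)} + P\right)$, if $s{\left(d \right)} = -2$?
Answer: $-1$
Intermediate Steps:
$P = 1$
$1 \left(s{\left(6 \right)} + P\right) = 1 \left(-2 + 1\right) = 1 \left(-1\right) = -1$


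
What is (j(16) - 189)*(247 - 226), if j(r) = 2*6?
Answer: -3717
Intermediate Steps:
j(r) = 12
(j(16) - 189)*(247 - 226) = (12 - 189)*(247 - 226) = -177*21 = -3717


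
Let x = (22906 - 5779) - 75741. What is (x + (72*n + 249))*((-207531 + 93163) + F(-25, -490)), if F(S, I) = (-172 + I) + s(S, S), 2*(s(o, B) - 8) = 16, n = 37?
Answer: 6406394814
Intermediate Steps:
x = -58614 (x = 17127 - 75741 = -58614)
s(o, B) = 16 (s(o, B) = 8 + (½)*16 = 8 + 8 = 16)
F(S, I) = -156 + I (F(S, I) = (-172 + I) + 16 = -156 + I)
(x + (72*n + 249))*((-207531 + 93163) + F(-25, -490)) = (-58614 + (72*37 + 249))*((-207531 + 93163) + (-156 - 490)) = (-58614 + (2664 + 249))*(-114368 - 646) = (-58614 + 2913)*(-115014) = -55701*(-115014) = 6406394814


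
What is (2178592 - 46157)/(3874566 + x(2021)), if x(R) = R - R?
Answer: 2132435/3874566 ≈ 0.55037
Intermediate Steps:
x(R) = 0
(2178592 - 46157)/(3874566 + x(2021)) = (2178592 - 46157)/(3874566 + 0) = 2132435/3874566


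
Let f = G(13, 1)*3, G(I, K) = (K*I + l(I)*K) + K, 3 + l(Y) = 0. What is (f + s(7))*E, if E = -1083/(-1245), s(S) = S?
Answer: 2888/83 ≈ 34.795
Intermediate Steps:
E = 361/415 (E = -1083*(-1/1245) = 361/415 ≈ 0.86988)
l(Y) = -3 (l(Y) = -3 + 0 = -3)
G(I, K) = -2*K + I*K (G(I, K) = (K*I - 3*K) + K = (I*K - 3*K) + K = (-3*K + I*K) + K = -2*K + I*K)
f = 33 (f = (1*(-2 + 13))*3 = (1*11)*3 = 11*3 = 33)
(f + s(7))*E = (33 + 7)*(361/415) = 40*(361/415) = 2888/83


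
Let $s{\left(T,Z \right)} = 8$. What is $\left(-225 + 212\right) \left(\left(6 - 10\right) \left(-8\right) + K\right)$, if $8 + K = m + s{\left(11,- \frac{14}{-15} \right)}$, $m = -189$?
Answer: $2041$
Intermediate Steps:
$K = -189$ ($K = -8 + \left(-189 + 8\right) = -8 - 181 = -189$)
$\left(-225 + 212\right) \left(\left(6 - 10\right) \left(-8\right) + K\right) = \left(-225 + 212\right) \left(\left(6 - 10\right) \left(-8\right) - 189\right) = - 13 \left(\left(-4\right) \left(-8\right) - 189\right) = - 13 \left(32 - 189\right) = \left(-13\right) \left(-157\right) = 2041$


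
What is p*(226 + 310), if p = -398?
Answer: -213328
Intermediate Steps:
p*(226 + 310) = -398*(226 + 310) = -398*536 = -213328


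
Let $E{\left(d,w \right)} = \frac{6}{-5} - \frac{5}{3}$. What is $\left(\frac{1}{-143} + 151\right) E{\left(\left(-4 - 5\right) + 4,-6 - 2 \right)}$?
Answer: $- \frac{928456}{2145} \approx -432.85$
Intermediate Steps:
$E{\left(d,w \right)} = - \frac{43}{15}$ ($E{\left(d,w \right)} = 6 \left(- \frac{1}{5}\right) - \frac{5}{3} = - \frac{6}{5} - \frac{5}{3} = - \frac{43}{15}$)
$\left(\frac{1}{-143} + 151\right) E{\left(\left(-4 - 5\right) + 4,-6 - 2 \right)} = \left(\frac{1}{-143} + 151\right) \left(- \frac{43}{15}\right) = \left(- \frac{1}{143} + 151\right) \left(- \frac{43}{15}\right) = \frac{21592}{143} \left(- \frac{43}{15}\right) = - \frac{928456}{2145}$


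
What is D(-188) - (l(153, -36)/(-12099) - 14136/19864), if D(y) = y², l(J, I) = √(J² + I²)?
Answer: 87760919/2483 + 3*√305/4033 ≈ 35345.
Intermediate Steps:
l(J, I) = √(I² + J²)
D(-188) - (l(153, -36)/(-12099) - 14136/19864) = (-188)² - (√((-36)² + 153²)/(-12099) - 14136/19864) = 35344 - (√(1296 + 23409)*(-1/12099) - 14136*1/19864) = 35344 - (√24705*(-1/12099) - 1767/2483) = 35344 - ((9*√305)*(-1/12099) - 1767/2483) = 35344 - (-3*√305/4033 - 1767/2483) = 35344 - (-1767/2483 - 3*√305/4033) = 35344 + (1767/2483 + 3*√305/4033) = 87760919/2483 + 3*√305/4033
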